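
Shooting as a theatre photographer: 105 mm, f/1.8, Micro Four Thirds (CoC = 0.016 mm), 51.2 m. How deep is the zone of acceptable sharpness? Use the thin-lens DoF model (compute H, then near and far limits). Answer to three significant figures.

13.9 m

Hyperfocal distance H = f²/(N·c) + f = 105²/(1.8 × 0.016) + 105 = 11025/0.0288 + 105 ≈ 382917.5 mm ≈ 382.9 m.
Near limit Dn = s·(H − f)/(H + s − 2f) = 51200 × (382917.5 − 105) / (382917.5 + 51200 − 2 × 105) = 51200 × 382812.5 / 433907.5 ≈ 45171 mm.
Far limit Df = s·(H − f)/(H − s) = 51200 × (382917.5 − 105) / (382917.5 − 51200) = 51200 × 382812.5 / 331717.5 ≈ 59086 mm.
Depth of field = Df − Dn = 59086 − 45171 ≈ 13915 mm ≈ 13.9 m.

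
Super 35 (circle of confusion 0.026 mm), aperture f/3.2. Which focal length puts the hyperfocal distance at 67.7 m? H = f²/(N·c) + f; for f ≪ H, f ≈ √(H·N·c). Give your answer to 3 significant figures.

From H = f²/(N·c) + f, with f ≪ H: f ≈ √(H·N·c) = √(67700 × 3.2 × 0.026) = √5632.6 ≈ 75.05 mm.
Exact: f² + N·c·f − N·c·H = 0 ⇒ f = (−N·c + √((N·c)² + 4·N·c·H))/2 = (−0.0832 + √22531)/2 ≈ 75.009 mm ≈ 75.0 mm.

75.0 mm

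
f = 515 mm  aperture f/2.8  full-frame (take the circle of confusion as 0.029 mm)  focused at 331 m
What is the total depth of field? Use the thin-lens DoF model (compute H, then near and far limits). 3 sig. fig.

Hyperfocal distance H = f²/(N·c) + f = 515²/(2.8 × 0.029) + 515 = 265225/0.0812 + 515 ≈ 3266832.7 mm ≈ 3267 m.
Near limit Dn = s·(H − f)/(H + s − 2f) = 331000 × (3266832.7 − 515) / (3266832.7 + 331000 − 2 × 515) = 331000 × 3266317.7 / 3596802.7 ≈ 300587 mm.
Far limit Df = s·(H − f)/(H − s) = 331000 × (3266832.7 − 515) / (3266832.7 − 331000) = 331000 × 3266317.7 / 2935832.7 ≈ 368260 mm.
Depth of field = Df − Dn = 368260 − 300587 ≈ 67673 mm ≈ 67.7 m.

67.7 m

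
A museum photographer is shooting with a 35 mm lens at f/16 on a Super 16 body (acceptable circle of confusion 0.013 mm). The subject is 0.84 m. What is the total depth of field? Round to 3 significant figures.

234 mm

Hyperfocal distance H = f²/(N·c) + f = 35²/(16 × 0.013) + 35 = 1225/0.208 + 35 ≈ 5924.4 mm ≈ 5.924 m.
Near limit Dn = s·(H − f)/(H + s − 2f) = 840 × (5924.4 − 35) / (5924.4 + 840 − 2 × 35) = 840 × 5889.4 / 6694.4 ≈ 738.99 mm.
Far limit Df = s·(H − f)/(H − s) = 840 × (5924.4 − 35) / (5924.4 − 840) = 840 × 5889.4 / 5084.4 ≈ 972.99 mm.
Depth of field = Df − Dn = 972.99 − 738.99 ≈ 234.00 mm.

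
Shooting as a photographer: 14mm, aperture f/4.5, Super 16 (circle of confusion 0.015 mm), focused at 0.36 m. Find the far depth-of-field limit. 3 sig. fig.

409 mm

Hyperfocal distance H = f²/(N·c) + f = 14²/(4.5 × 0.015) + 14 = 196/0.0675 + 14 ≈ 2917.7 mm ≈ 2.918 m.
Far limit Df = s·(H − f)/(H − s) = 360 × (2917.7 − 14) / (2917.7 − 360) = 360 × 2903.7 / 2557.7 ≈ 408.70 mm.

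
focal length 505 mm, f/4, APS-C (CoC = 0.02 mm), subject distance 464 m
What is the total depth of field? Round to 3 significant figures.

138 m

Hyperfocal distance H = f²/(N·c) + f = 505²/(4 × 0.02) + 505 = 255025/0.08 + 505 ≈ 3188317.5 mm ≈ 3188 m.
Near limit Dn = s·(H − f)/(H + s − 2f) = 464000 × (3188317.5 − 505) / (3188317.5 + 464000 − 2 × 505) = 464000 × 3187812.5 / 3651307.5 ≈ 405100 mm.
Far limit Df = s·(H − f)/(H − s) = 464000 × (3188317.5 − 505) / (3188317.5 − 464000) = 464000 × 3187812.5 / 2724317.5 ≈ 542941 mm.
Depth of field = Df − Dn = 542941 − 405100 ≈ 137841 mm ≈ 138 m.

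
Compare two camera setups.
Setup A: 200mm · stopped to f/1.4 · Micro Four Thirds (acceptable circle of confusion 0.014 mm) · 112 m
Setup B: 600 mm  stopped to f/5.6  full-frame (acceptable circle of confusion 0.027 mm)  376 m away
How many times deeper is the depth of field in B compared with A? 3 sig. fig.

9.88

Setup A: H = 200²/(1.4×0.014) + 200 ≈ 2041016.3 mm; DoF = Df − Dn = 118491 − 106183 ≈ 12308 mm.
Setup B: H = 600²/(5.6×0.027) + 600 ≈ 2381552.4 mm; DoF = Df − Dn = 446380 − 324791 ≈ 121589 mm.
Ratio = 121589 / 12308 ≈ 9.88.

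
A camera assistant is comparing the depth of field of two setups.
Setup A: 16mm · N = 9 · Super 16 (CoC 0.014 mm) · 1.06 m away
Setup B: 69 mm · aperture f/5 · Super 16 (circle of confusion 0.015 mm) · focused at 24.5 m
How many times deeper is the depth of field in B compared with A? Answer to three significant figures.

15.0

Setup A: H = 16²/(9×0.014) + 16 ≈ 2047.7 mm; DoF = Df − Dn = 2180.4 − 700.2 ≈ 1480.2 mm.
Setup B: H = 69²/(5×0.015) + 69 ≈ 63549.0 mm; DoF = Df − Dn = 39828 − 17691 ≈ 22137 mm.
Ratio = 22137 / 1480.2 ≈ 15.0.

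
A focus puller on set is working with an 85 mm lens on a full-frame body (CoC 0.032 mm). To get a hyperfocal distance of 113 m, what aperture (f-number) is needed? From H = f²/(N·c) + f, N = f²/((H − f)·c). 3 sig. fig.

f/2.00

Rearrange H = f²/(N·c) + f for N: N = f² / ((H − f)·c).
N = 85² / ((113000 − 85) × 0.032) = 7225 / 3613 ≈ 2.00.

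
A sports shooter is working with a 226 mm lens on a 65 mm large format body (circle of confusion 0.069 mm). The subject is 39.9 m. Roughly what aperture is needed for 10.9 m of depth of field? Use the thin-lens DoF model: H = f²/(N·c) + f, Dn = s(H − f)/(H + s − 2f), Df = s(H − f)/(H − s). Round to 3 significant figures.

f/2.50

Write h = H − f = f²/(N·c). The thin-lens limits are Dn = s·h/(h + (s−f)) and Df = s·h/(h − (s−f)), so DoF = Df − Dn = 2·s·(s−f)·h / (h² − (s−f)²).
That is a quadratic in h: DoF·h² − 2·s·(s−f)·h − DoF·(s−f)² = 0 ⇒ h = (s−f)·(s + √(s² + DoF²)) / DoF = 39674 × (39900 + √(39900² + 10900²)) / 10900 = 39674 × (39900 + 41362.1) / 10900 ≈ 295779 mm.
Then N = f²/(c·h) = 226² / (0.069 × 295779) = 51076 / 20409 ≈ 2.50.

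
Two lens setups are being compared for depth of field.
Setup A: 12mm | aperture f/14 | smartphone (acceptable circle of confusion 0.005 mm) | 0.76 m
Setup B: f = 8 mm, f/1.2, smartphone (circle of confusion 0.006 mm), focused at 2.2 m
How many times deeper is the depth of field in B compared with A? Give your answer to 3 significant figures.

1.81

Setup A: H = 12²/(14×0.005) + 12 ≈ 2069.1 mm; DoF = Df − Dn = 1194.24 − 557.34 ≈ 636.90 mm.
Setup B: H = 8²/(1.2×0.006) + 8 ≈ 8896.9 mm; DoF = Df − Dn = 2920.1 − 1764.8 ≈ 1155.3 mm.
Ratio = 1155.3 / 636.90 ≈ 1.81.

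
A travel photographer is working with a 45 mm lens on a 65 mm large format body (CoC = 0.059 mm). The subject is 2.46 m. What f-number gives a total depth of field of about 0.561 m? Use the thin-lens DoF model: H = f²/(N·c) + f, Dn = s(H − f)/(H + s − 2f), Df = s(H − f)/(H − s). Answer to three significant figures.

Write h = H − f = f²/(N·c). The thin-lens limits are Dn = s·h/(h + (s−f)) and Df = s·h/(h − (s−f)), so DoF = Df − Dn = 2·s·(s−f)·h / (h² − (s−f)²).
That is a quadratic in h: DoF·h² − 2·s·(s−f)·h − DoF·(s−f)² = 0 ⇒ h = (s−f)·(s + √(s² + DoF²)) / DoF = 2415 × (2460 + √(2460² + 561²)) / 561 = 2415 × (2460 + 2523.16) / 561 ≈ 21452 mm.
Then N = f²/(c·h) = 45² / (0.059 × 21452) = 2025 / 1265.6 ≈ 1.60.

f/1.60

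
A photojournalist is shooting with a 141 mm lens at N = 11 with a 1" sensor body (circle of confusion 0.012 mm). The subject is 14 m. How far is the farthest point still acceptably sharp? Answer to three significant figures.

Hyperfocal distance H = f²/(N·c) + f = 141²/(11 × 0.012) + 141 = 19881/0.132 + 141 ≈ 150754.6 mm ≈ 150.8 m.
Far limit Df = s·(H − f)/(H − s) = 14000 × (150754.6 − 141) / (150754.6 − 14000) = 14000 × 150613.6 / 136754.6 ≈ 15419 mm ≈ 15.4 m.

15.4 m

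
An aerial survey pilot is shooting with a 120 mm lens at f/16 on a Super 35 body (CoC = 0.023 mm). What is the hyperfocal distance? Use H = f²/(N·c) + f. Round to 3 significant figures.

Hyperfocal distance H = f²/(N·c) + f = 120²/(16 × 0.023) + 120 = 14400/0.368 + 120 ≈ 39250.4 mm ≈ 39.3 m.

39.3 m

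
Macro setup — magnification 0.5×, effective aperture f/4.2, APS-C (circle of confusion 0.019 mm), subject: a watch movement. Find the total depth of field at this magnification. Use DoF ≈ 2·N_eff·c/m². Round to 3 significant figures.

0.638 mm

At magnification m, DoF ≈ 2·N_eff·c/m² = 2 × 4.2 × 0.019 / 0.5² = 0.1596 / 0.25 ≈ 0.638 mm.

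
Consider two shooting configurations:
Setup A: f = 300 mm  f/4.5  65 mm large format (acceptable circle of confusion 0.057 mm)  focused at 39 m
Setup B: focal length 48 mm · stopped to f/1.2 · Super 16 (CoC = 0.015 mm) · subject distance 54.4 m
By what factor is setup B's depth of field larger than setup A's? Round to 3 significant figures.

6.47

Setup A: H = 300²/(4.5×0.057) + 300 ≈ 351177.2 mm; DoF = Df − Dn = 43834.8 − 35125.8 ≈ 8709.0 mm.
Setup B: H = 48²/(1.2×0.015) + 48 ≈ 128048.0 mm; DoF = Df − Dn = 94547 − 38185 ≈ 56362 mm.
Ratio = 56362 / 8709.0 ≈ 6.47.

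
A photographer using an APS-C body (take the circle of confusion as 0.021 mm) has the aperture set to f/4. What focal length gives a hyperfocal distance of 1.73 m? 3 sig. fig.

From H = f²/(N·c) + f, with f ≪ H: f ≈ √(H·N·c) = √(1730 × 4 × 0.021) = √145.32 ≈ 12.05 mm.
Exact: f² + N·c·f − N·c·H = 0 ⇒ f = (−N·c + √((N·c)² + 4·N·c·H))/2 = (−0.084 + √581.29)/2 ≈ 12.013 mm ≈ 12.0 mm.

12.0 mm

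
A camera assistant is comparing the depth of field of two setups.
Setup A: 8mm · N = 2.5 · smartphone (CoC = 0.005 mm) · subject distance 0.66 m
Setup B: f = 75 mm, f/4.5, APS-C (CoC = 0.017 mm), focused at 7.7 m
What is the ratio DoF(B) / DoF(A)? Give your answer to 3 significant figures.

Setup A: H = 8²/(2.5×0.005) + 8 ≈ 5128.0 mm; DoF = Df − Dn = 756.31 − 585.45 ≈ 170.86 mm.
Setup B: H = 75²/(4.5×0.017) + 75 ≈ 73604.4 mm; DoF = Df − Dn = 8590.9 − 6976.5 ≈ 1614.4 mm.
Ratio = 1614.4 / 170.86 ≈ 9.45.

9.45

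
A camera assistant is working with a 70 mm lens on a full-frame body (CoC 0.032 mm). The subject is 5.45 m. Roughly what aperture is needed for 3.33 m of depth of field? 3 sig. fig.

f/8.01

Write h = H − f = f²/(N·c). The thin-lens limits are Dn = s·h/(h + (s−f)) and Df = s·h/(h − (s−f)), so DoF = Df − Dn = 2·s·(s−f)·h / (h² − (s−f)²).
That is a quadratic in h: DoF·h² − 2·s·(s−f)·h − DoF·(s−f)² = 0 ⇒ h = (s−f)·(s + √(s² + DoF²)) / DoF = 5380 × (5450 + √(5450² + 3330²)) / 3330 = 5380 × (5450 + 6386.81) / 3330 ≈ 19124 mm.
Then N = f²/(c·h) = 70² / (0.032 × 19124) = 4900 / 611.96 ≈ 8.01.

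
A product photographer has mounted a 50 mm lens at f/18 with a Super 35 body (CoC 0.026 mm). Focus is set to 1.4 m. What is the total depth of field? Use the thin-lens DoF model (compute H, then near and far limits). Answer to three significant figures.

0.756 m

Hyperfocal distance H = f²/(N·c) + f = 50²/(18 × 0.026) + 50 = 2500/0.468 + 50 ≈ 5391.9 mm ≈ 5.392 m.
Near limit Dn = s·(H − f)/(H + s − 2f) = 1400 × (5391.9 − 50) / (5391.9 + 1400 − 2 × 50) = 1400 × 5341.9 / 6691.9 ≈ 1117.57 mm.
Far limit Df = s·(H − f)/(H − s) = 1400 × (5391.9 − 50) / (5391.9 − 1400) = 1400 × 5341.9 / 3991.9 ≈ 1873.46 mm.
Depth of field = Df − Dn = 1873.46 − 1117.57 ≈ 755.89 mm ≈ 0.756 m.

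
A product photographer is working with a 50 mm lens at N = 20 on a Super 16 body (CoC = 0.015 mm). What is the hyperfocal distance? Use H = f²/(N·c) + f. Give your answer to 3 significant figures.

Hyperfocal distance H = f²/(N·c) + f = 50²/(20 × 0.015) + 50 = 2500/0.3 + 50 ≈ 8383.3 mm ≈ 8.38 m.

8.38 m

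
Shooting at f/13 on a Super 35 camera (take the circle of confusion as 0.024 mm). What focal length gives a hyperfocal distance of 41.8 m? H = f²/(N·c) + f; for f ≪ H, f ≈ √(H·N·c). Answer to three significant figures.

From H = f²/(N·c) + f, with f ≪ H: f ≈ √(H·N·c) = √(41800 × 13 × 0.024) = √13042 ≈ 114.2 mm.
The +f correction barely moves this — solving exactly, f² + N·c·f − N·c·H = 0 ⇒ f = (−N·c + √((N·c)² + 4·N·c·H))/2 = (−0.312 + √52166)/2 ≈ 114.04 mm, so f ≈ 114 mm.

114 mm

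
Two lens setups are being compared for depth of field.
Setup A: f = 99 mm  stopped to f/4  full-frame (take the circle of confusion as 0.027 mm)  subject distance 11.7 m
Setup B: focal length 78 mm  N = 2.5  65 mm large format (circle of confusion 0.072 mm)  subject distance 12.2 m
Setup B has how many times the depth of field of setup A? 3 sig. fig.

3.30

Setup A: H = 99²/(4×0.027) + 99 ≈ 90849.0 mm; DoF = Df − Dn = 13414.9 − 10373.9 ≈ 3041.0 mm.
Setup B: H = 78²/(2.5×0.072) + 78 ≈ 33878.0 mm; DoF = Df − Dn = 19022 − 8980 ≈ 10042 mm.
Ratio = 10042 / 3041.0 ≈ 3.30.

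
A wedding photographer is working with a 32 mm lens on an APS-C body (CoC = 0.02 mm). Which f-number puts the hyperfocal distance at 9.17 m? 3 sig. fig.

Rearrange H = f²/(N·c) + f for N: N = f² / ((H − f)·c).
N = 32² / ((9170 − 32) × 0.02) = 1024 / 182.8 ≈ 5.60.

f/5.60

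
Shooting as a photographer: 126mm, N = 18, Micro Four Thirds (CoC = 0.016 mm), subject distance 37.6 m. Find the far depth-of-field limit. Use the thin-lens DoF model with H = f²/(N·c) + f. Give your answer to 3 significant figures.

Hyperfocal distance H = f²/(N·c) + f = 126²/(18 × 0.016) + 126 = 15876/0.288 + 126 ≈ 55251.0 mm ≈ 55.25 m.
Far limit Df = s·(H − f)/(H − s) = 37600 × (55251.0 − 126) / (55251.0 − 37600) = 37600 × 55125.0 / 17651.0 ≈ 117427 mm ≈ 117 m.

117 m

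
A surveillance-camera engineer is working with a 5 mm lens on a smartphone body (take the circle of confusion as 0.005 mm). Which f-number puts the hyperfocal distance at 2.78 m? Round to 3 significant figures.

Rearrange H = f²/(N·c) + f for N: N = f² / ((H − f)·c).
N = 5² / ((2780 − 5) × 0.005) = 25 / 13.88 ≈ 1.80.

f/1.80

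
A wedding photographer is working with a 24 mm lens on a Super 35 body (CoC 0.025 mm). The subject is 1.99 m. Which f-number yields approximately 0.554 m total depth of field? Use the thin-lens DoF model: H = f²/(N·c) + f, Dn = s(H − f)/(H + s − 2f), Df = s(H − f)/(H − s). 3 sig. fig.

f/1.60

Write h = H − f = f²/(N·c). The thin-lens limits are Dn = s·h/(h + (s−f)) and Df = s·h/(h − (s−f)), so DoF = Df − Dn = 2·s·(s−f)·h / (h² − (s−f)²).
That is a quadratic in h: DoF·h² − 2·s·(s−f)·h − DoF·(s−f)² = 0 ⇒ h = (s−f)·(s + √(s² + DoF²)) / DoF = 1966 × (1990 + √(1990² + 554²)) / 554 = 1966 × (1990 + 2065.68) / 554 ≈ 14393 mm.
Then N = f²/(c·h) = 24² / (0.025 × 14393) = 576 / 359.81 ≈ 1.60.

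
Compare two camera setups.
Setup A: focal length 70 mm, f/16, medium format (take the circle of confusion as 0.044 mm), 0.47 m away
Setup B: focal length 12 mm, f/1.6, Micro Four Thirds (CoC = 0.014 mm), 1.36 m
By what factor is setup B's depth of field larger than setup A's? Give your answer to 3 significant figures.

11.0

Setup A: H = 70²/(16×0.044) + 70 ≈ 7030.2 mm; DoF = Df − Dn = 498.658 − 444.457 ≈ 54.201 mm.
Setup B: H = 12²/(1.6×0.014) + 12 ≈ 6440.6 mm; DoF = Df − Dn = 1720.84 − 1124.26 ≈ 596.58 mm.
Ratio = 596.58 / 54.201 ≈ 11.0.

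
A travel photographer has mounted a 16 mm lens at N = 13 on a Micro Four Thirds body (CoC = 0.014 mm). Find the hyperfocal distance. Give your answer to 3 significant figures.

1.42 m

Hyperfocal distance H = f²/(N·c) + f = 16²/(13 × 0.014) + 16 = 256/0.182 + 16 ≈ 1422.6 mm ≈ 1.42 m.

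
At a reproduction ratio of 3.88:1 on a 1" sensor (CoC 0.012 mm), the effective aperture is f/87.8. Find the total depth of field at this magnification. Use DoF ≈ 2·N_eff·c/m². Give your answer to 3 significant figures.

0.140 mm

At magnification m, DoF ≈ 2·N_eff·c/m² = 2 × 87.8 × 0.012 / 3.88² = 2.107 / 15.05 ≈ 0.14 mm.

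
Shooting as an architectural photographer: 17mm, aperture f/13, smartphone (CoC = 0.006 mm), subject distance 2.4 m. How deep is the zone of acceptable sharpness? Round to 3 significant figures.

Hyperfocal distance H = f²/(N·c) + f = 17²/(13 × 0.006) + 17 = 289/0.078 + 17 ≈ 3722.1 mm ≈ 3.722 m.
Near limit Dn = s·(H − f)/(H + s − 2f) = 2400 × (3722.1 − 17) / (3722.1 + 2400 − 2 × 17) = 2400 × 3705.1 / 6088.1 ≈ 1460.6 mm.
Far limit Df = s·(H − f)/(H − s) = 2400 × (3722.1 − 17) / (3722.1 − 2400) = 2400 × 3705.1 / 1322.1 ≈ 6725.8 mm.
Depth of field = Df − Dn = 6725.8 − 1460.6 ≈ 5265.2 mm ≈ 5.27 m.

5.27 m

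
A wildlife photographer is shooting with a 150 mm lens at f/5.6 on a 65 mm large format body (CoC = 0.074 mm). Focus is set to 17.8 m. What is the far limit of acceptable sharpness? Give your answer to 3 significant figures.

26.4 m

Hyperfocal distance H = f²/(N·c) + f = 150²/(5.6 × 0.074) + 150 = 22500/0.4144 + 150 ≈ 54445.4 mm ≈ 54.45 m.
Far limit Df = s·(H − f)/(H − s) = 17800 × (54445.4 − 150) / (54445.4 − 17800) = 17800 × 54295.4 / 36645.4 ≈ 26373 mm ≈ 26.4 m.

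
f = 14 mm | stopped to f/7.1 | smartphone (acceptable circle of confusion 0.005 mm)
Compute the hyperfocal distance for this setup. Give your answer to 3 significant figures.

Hyperfocal distance H = f²/(N·c) + f = 14²/(7.1 × 0.005) + 14 = 196/0.0355 + 14 ≈ 5535.1 mm ≈ 5.54 m.

5.54 m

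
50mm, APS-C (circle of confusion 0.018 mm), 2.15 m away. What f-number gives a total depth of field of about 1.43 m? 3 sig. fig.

f/20

Write h = H − f = f²/(N·c). The thin-lens limits are Dn = s·h/(h + (s−f)) and Df = s·h/(h − (s−f)), so DoF = Df − Dn = 2·s·(s−f)·h / (h² − (s−f)²).
That is a quadratic in h: DoF·h² − 2·s·(s−f)·h − DoF·(s−f)² = 0 ⇒ h = (s−f)·(s + √(s² + DoF²)) / DoF = 2100 × (2150 + √(2150² + 1430²)) / 1430 = 2100 × (2150 + 2582.13) / 1430 ≈ 6949.3 mm.
Then N = f²/(c·h) = 50² / (0.018 × 6949.3) = 2500 / 125.09 ≈ 20.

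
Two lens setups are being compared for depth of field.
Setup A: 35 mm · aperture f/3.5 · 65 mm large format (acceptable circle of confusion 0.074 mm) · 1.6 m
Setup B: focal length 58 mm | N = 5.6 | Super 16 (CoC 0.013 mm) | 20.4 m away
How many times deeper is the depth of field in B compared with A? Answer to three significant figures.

18.7

Setup A: H = 35²/(3.5×0.074) + 35 ≈ 4764.7 mm; DoF = Df − Dn = 2391.2 − 1202.2 ≈ 1189.0 mm.
Setup B: H = 58²/(5.6×0.013) + 58 ≈ 46266.8 mm; DoF = Df − Dn = 36443 − 14165 ≈ 22278 mm.
Ratio = 22278 / 1189.0 ≈ 18.7.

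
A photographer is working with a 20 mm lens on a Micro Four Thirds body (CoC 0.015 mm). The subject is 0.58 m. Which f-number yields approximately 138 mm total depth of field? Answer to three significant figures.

Write h = H − f = f²/(N·c). The thin-lens limits are Dn = s·h/(h + (s−f)) and Df = s·h/(h − (s−f)), so DoF = Df − Dn = 2·s·(s−f)·h / (h² − (s−f)²).
That is a quadratic in h: DoF·h² − 2·s·(s−f)·h − DoF·(s−f)² = 0 ⇒ h = (s−f)·(s + √(s² + DoF²)) / DoF = 560 × (580 + √(580² + 138²)) / 138 = 560 × (580 + 596.191) / 138 ≈ 4772.9 mm.
Then N = f²/(c·h) = 20² / (0.015 × 4772.9) = 400 / 71.594 ≈ 5.59.

f/5.59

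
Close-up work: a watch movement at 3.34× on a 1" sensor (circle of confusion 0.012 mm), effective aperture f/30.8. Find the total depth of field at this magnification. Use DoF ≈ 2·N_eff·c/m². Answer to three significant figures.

0.0663 mm

At magnification m, DoF ≈ 2·N_eff·c/m² = 2 × 30.8 × 0.012 / 3.34² = 0.7392 / 11.16 ≈ 0.0663 mm.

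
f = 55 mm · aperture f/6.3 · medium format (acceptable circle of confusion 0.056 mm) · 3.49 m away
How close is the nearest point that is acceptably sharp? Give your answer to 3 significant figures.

Hyperfocal distance H = f²/(N·c) + f = 55²/(6.3 × 0.056) + 55 = 3025/0.3528 + 55 ≈ 8629.3 mm ≈ 8.629 m.
Near limit Dn = s·(H − f)/(H + s − 2f) = 3490 × (8629.3 − 55) / (8629.3 + 3490 − 2 × 55) = 3490 × 8574.3 / 12009.3 ≈ 2491.8 mm ≈ 2.49 m.

2.49 m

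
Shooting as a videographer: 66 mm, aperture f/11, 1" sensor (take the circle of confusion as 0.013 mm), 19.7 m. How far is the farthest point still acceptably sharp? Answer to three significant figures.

Hyperfocal distance H = f²/(N·c) + f = 66²/(11 × 0.013) + 66 = 4356/0.143 + 66 ≈ 30527.5 mm ≈ 30.53 m.
Far limit Df = s·(H − f)/(H − s) = 19700 × (30527.5 − 66) / (30527.5 − 19700) = 19700 × 30461.5 / 10827.5 ≈ 55423 mm ≈ 55.4 m.

55.4 m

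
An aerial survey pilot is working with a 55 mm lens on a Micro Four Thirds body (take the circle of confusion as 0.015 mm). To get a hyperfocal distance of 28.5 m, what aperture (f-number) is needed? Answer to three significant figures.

f/7.09

Rearrange H = f²/(N·c) + f for N: N = f² / ((H − f)·c).
N = 55² / ((28500 − 55) × 0.015) = 3025 / 426.7 ≈ 7.09.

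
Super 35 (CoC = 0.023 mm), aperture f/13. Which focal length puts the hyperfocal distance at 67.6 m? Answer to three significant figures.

From H = f²/(N·c) + f, with f ≪ H: f ≈ √(H·N·c) = √(67600 × 13 × 0.023) = √20212 ≈ 142.2 mm.
The +f correction barely moves this — solving exactly, f² + N·c·f − N·c·H = 0 ⇒ f = (−N·c + √((N·c)² + 4·N·c·H))/2 = (−0.299 + √80850)/2 ≈ 142.02 mm, so f ≈ 142 mm.

142 mm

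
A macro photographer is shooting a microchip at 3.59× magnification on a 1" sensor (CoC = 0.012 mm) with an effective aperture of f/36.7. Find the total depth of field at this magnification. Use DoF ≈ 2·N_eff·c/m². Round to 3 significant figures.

0.0683 mm

At magnification m, DoF ≈ 2·N_eff·c/m² = 2 × 36.7 × 0.012 / 3.59² = 0.8808 / 12.89 ≈ 0.0683 mm.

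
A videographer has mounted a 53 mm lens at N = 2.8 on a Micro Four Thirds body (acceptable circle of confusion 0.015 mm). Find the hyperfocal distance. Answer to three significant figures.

66.9 m

Hyperfocal distance H = f²/(N·c) + f = 53²/(2.8 × 0.015) + 53 = 2809/0.042 + 53 ≈ 66934.0 mm ≈ 66.9 m.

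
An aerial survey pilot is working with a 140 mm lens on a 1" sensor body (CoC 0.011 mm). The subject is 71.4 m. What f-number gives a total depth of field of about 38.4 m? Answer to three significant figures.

Write h = H − f = f²/(N·c). The thin-lens limits are Dn = s·h/(h + (s−f)) and Df = s·h/(h − (s−f)), so DoF = Df − Dn = 2·s·(s−f)·h / (h² − (s−f)²).
That is a quadratic in h: DoF·h² − 2·s·(s−f)·h − DoF·(s−f)² = 0 ⇒ h = (s−f)·(s + √(s² + DoF²)) / DoF = 71260 × (71400 + √(71400² + 38400²)) / 38400 = 71260 × (71400 + 81071.1) / 38400 ≈ 282945 mm.
Then N = f²/(c·h) = 140² / (0.011 × 282945) = 19600 / 3112.4 ≈ 6.30.

f/6.30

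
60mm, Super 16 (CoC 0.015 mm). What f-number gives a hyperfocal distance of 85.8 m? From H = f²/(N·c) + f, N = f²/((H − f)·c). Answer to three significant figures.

f/2.80

Rearrange H = f²/(N·c) + f for N: N = f² / ((H − f)·c).
N = 60² / ((85800 − 60) × 0.015) = 3600 / 1286 ≈ 2.80.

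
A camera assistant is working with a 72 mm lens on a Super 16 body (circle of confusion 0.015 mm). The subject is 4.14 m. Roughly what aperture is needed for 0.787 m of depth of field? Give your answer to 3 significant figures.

Write h = H − f = f²/(N·c). The thin-lens limits are Dn = s·h/(h + (s−f)) and Df = s·h/(h − (s−f)), so DoF = Df − Dn = 2·s·(s−f)·h / (h² − (s−f)²).
That is a quadratic in h: DoF·h² − 2·s·(s−f)·h − DoF·(s−f)² = 0 ⇒ h = (s−f)·(s + √(s² + DoF²)) / DoF = 4068 × (4140 + √(4140² + 787²)) / 787 = 4068 × (4140 + 4214.14) / 787 ≈ 43183 mm.
Then N = f²/(c·h) = 72² / (0.015 × 43183) = 5184 / 647.74 ≈ 8.

f/8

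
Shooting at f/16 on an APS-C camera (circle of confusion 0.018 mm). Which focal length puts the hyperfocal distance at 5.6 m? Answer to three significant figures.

From H = f²/(N·c) + f, with f ≪ H: f ≈ √(H·N·c) = √(5600 × 16 × 0.018) = √1612.8 ≈ 40.16 mm.
Exact: f² + N·c·f − N·c·H = 0 ⇒ f = (−N·c + √((N·c)² + 4·N·c·H))/2 = (−0.288 + √6451.3)/2 ≈ 40.016 mm ≈ 40.0 mm.

40.0 mm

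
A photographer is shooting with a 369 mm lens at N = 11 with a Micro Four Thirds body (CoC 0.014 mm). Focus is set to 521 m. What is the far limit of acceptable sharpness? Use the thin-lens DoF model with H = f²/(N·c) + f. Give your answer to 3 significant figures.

1270 m

Hyperfocal distance H = f²/(N·c) + f = 369²/(11 × 0.014) + 369 = 136161/0.154 + 369 ≈ 884531.3 mm ≈ 884.5 m.
Far limit Df = s·(H − f)/(H − s) = 521000 × (884531.3 − 369) / (884531.3 − 521000) = 521000 × 884162.3 / 363531.3 ≈ 1267150 mm ≈ 1270 m.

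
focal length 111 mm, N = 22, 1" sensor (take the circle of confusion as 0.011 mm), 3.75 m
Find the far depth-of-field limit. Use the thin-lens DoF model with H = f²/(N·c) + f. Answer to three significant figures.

Hyperfocal distance H = f²/(N·c) + f = 111²/(22 × 0.011) + 111 = 12321/0.242 + 111 ≈ 51024.2 mm ≈ 51.02 m.
Far limit Df = s·(H − f)/(H − s) = 3750 × (51024.2 − 111) / (51024.2 − 3750) = 3750 × 50913.2 / 47274.2 ≈ 4038.7 mm ≈ 4.04 m.

4.04 m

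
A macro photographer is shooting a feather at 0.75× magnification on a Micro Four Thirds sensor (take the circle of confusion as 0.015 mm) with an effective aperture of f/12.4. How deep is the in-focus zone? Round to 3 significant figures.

0.661 mm

At magnification m, DoF ≈ 2·N_eff·c/m² = 2 × 12.4 × 0.015 / 0.75² = 0.372 / 0.5625 ≈ 0.661 mm.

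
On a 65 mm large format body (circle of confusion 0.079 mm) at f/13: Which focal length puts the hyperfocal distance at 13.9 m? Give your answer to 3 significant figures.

From H = f²/(N·c) + f, with f ≪ H: f ≈ √(H·N·c) = √(13900 × 13 × 0.079) = √14275 ≈ 119.5 mm.
Exact: f² + N·c·f − N·c·H = 0 ⇒ f = (−N·c + √((N·c)² + 4·N·c·H))/2 = (−1.027 + √57102)/2 ≈ 118.97 mm ≈ 119 mm.

119 mm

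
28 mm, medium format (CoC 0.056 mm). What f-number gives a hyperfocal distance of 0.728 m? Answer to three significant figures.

f/20

Rearrange H = f²/(N·c) + f for N: N = f² / ((H − f)·c).
N = 28² / ((728 − 28) × 0.056) = 784 / 39.20 ≈ 20.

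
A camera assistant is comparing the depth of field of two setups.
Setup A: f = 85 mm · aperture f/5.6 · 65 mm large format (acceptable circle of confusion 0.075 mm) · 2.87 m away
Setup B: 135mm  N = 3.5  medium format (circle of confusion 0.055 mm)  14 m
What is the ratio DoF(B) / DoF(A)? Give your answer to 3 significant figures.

Setup A: H = 85²/(5.6×0.075) + 85 ≈ 17287.4 mm; DoF = Df − Dn = 3424.40 − 2470.10 ≈ 954.30 mm.
Setup B: H = 135²/(3.5×0.055) + 135 ≈ 94810.3 mm; DoF = Df − Dn = 16402.0 − 12211.6 ≈ 4190.4 mm.
Ratio = 4190.4 / 954.30 ≈ 4.39.

4.39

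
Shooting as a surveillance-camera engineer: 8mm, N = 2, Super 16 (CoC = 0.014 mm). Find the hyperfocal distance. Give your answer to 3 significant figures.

Hyperfocal distance H = f²/(N·c) + f = 8²/(2 × 0.014) + 8 = 64/0.028 + 8 ≈ 2293.7 mm ≈ 2.29 m.

2.29 m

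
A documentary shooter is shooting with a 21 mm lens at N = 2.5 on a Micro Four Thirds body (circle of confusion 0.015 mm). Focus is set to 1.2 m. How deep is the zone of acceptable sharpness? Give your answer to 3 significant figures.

Hyperfocal distance H = f²/(N·c) + f = 21²/(2.5 × 0.015) + 21 = 441/0.0375 + 21 ≈ 11781.0 mm ≈ 11.78 m.
Near limit Dn = s·(H − f)/(H + s − 2f) = 1200 × (11781.0 − 21) / (11781.0 + 1200 − 2 × 21) = 1200 × 11760.0 / 12939.0 ≈ 1090.66 mm.
Far limit Df = s·(H − f)/(H − s) = 1200 × (11781.0 − 21) / (11781.0 − 1200) = 1200 × 11760.0 / 10581.0 ≈ 1333.71 mm.
Depth of field = Df − Dn = 1333.71 − 1090.66 ≈ 243.05 mm.

243 mm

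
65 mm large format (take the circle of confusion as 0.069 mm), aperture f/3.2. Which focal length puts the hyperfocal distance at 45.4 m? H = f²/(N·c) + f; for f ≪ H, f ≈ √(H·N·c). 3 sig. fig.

100 mm

From H = f²/(N·c) + f, with f ≪ H: f ≈ √(H·N·c) = √(45400 × 3.2 × 0.069) = √10024 ≈ 100.1 mm.
The +f correction barely moves this — solving exactly, f² + N·c·f − N·c·H = 0 ⇒ f = (−N·c + √((N·c)² + 4·N·c·H))/2 = (−0.2208 + √40097)/2 ≈ 100.01 mm, so f ≈ 100 mm.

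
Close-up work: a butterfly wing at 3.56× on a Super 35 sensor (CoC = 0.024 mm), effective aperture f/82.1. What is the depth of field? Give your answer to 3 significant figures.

0.311 mm

At magnification m, DoF ≈ 2·N_eff·c/m² = 2 × 82.1 × 0.024 / 3.56² = 3.941 / 12.67 ≈ 0.311 mm.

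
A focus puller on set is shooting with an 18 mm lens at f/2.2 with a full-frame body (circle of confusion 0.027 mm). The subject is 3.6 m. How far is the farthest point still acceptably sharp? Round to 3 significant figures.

Hyperfocal distance H = f²/(N·c) + f = 18²/(2.2 × 0.027) + 18 = 324/0.0594 + 18 ≈ 5472.5 mm ≈ 5.473 m.
Far limit Df = s·(H − f)/(H − s) = 3600 × (5472.5 − 18) / (5472.5 − 3600) = 3600 × 5454.5 / 1872.5 ≈ 10486 mm ≈ 10.5 m.

10.5 m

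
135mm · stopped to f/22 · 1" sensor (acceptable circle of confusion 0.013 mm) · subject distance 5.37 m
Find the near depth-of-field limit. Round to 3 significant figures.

4.96 m

Hyperfocal distance H = f²/(N·c) + f = 135²/(22 × 0.013) + 135 = 18225/0.286 + 135 ≈ 63858.8 mm ≈ 63.86 m.
Near limit Dn = s·(H − f)/(H + s − 2f) = 5370 × (63858.8 − 135) / (63858.8 + 5370 − 2 × 135) = 5370 × 63723.8 / 68958.8 ≈ 4962.3 mm ≈ 4.96 m.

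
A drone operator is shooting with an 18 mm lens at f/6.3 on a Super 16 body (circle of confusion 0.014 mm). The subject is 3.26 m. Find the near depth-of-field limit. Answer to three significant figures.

1.73 m

Hyperfocal distance H = f²/(N·c) + f = 18²/(6.3 × 0.014) + 18 = 324/0.0882 + 18 ≈ 3691.5 mm ≈ 3.691 m.
Near limit Dn = s·(H − f)/(H + s − 2f) = 3260 × (3691.5 − 18) / (3691.5 + 3260 − 2 × 18) = 3260 × 3673.5 / 6915.5 ≈ 1731.7 mm ≈ 1.73 m.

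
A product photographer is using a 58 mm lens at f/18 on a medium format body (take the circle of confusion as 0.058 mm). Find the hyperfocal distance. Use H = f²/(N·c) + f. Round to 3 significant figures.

3.28 m

Hyperfocal distance H = f²/(N·c) + f = 58²/(18 × 0.058) + 58 = 3364/1.044 + 58 ≈ 3280.2 mm ≈ 3.28 m.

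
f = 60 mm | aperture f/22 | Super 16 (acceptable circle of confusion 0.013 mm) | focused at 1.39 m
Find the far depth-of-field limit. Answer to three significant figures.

1.55 m

Hyperfocal distance H = f²/(N·c) + f = 60²/(22 × 0.013) + 60 = 3600/0.286 + 60 ≈ 12647.4 mm ≈ 12.65 m.
Far limit Df = s·(H − f)/(H − s) = 1390 × (12647.4 − 60) / (12647.4 − 1390) = 1390 × 12587.4 / 11257.4 ≈ 1554.2 mm ≈ 1.55 m.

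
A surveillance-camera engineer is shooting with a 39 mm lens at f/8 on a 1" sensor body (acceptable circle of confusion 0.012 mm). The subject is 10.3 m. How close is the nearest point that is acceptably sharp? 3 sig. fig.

Hyperfocal distance H = f²/(N·c) + f = 39²/(8 × 0.012) + 39 = 1521/0.096 + 39 ≈ 15882.8 mm ≈ 15.88 m.
Near limit Dn = s·(H − f)/(H + s − 2f) = 10300 × (15882.8 − 39) / (15882.8 + 10300 − 2 × 39) = 10300 × 15843.8 / 26104.8 ≈ 6251.4 mm ≈ 6.25 m.

6.25 m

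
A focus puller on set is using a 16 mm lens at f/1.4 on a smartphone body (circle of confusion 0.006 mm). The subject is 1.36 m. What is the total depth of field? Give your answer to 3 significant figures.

Hyperfocal distance H = f²/(N·c) + f = 16²/(1.4 × 0.006) + 16 = 256/0.0084 + 16 ≈ 30492.2 mm ≈ 30.49 m.
Near limit Dn = s·(H − f)/(H + s − 2f) = 1360 × (30492.2 − 16) / (30492.2 + 1360 − 2 × 16) = 1360 × 30476.2 / 31820.2 ≈ 1302.56 mm.
Far limit Df = s·(H − f)/(H − s) = 1360 × (30492.2 − 16) / (30492.2 − 1360) = 1360 × 30476.2 / 29132.2 ≈ 1422.74 mm.
Depth of field = Df − Dn = 1422.74 − 1302.56 ≈ 120.18 mm.

120 mm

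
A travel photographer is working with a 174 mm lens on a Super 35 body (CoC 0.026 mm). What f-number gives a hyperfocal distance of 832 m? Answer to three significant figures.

f/1.40

Rearrange H = f²/(N·c) + f for N: N = f² / ((H − f)·c).
N = 174² / ((832000 − 174) × 0.026) = 30276 / 21627 ≈ 1.40.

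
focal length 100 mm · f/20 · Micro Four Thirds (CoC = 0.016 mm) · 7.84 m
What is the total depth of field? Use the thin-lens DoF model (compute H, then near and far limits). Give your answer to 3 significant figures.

Hyperfocal distance H = f²/(N·c) + f = 100²/(20 × 0.016) + 100 = 10000/0.32 + 100 ≈ 31350.0 mm ≈ 31.35 m.
Near limit Dn = s·(H − f)/(H + s − 2f) = 7840 × (31350.0 − 100) / (31350.0 + 7840 − 2 × 100) = 7840 × 31250.0 / 38990.0 ≈ 6283.7 mm.
Far limit Df = s·(H − f)/(H − s) = 7840 × (31350.0 − 100) / (31350.0 − 7840) = 7840 × 31250.0 / 23510.0 ≈ 10421.1 mm.
Depth of field = Df − Dn = 10421.1 − 6283.7 ≈ 4137.4 mm ≈ 4.14 m.

4.14 m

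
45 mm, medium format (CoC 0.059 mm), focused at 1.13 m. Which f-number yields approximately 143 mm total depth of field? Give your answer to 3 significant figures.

f/1.99

Write h = H − f = f²/(N·c). The thin-lens limits are Dn = s·h/(h + (s−f)) and Df = s·h/(h − (s−f)), so DoF = Df − Dn = 2·s·(s−f)·h / (h² − (s−f)²).
That is a quadratic in h: DoF·h² − 2·s·(s−f)·h − DoF·(s−f)² = 0 ⇒ h = (s−f)·(s + √(s² + DoF²)) / DoF = 1085 × (1130 + √(1130² + 143²)) / 143 = 1085 × (1130 + 1139.01) / 143 ≈ 17216 mm.
Then N = f²/(c·h) = 45² / (0.059 × 17216) = 2025 / 1015.7 ≈ 1.99.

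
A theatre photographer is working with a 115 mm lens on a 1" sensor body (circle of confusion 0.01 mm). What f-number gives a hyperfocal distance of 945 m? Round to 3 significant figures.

Rearrange H = f²/(N·c) + f for N: N = f² / ((H − f)·c).
N = 115² / ((945000 − 115) × 0.01) = 13225 / 9449 ≈ 1.40.

f/1.40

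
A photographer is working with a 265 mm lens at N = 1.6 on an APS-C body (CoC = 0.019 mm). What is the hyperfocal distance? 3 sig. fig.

2310 m

Hyperfocal distance H = f²/(N·c) + f = 265²/(1.6 × 0.019) + 265 = 70225/0.0304 + 265 ≈ 2310297.9 mm ≈ 2310 m.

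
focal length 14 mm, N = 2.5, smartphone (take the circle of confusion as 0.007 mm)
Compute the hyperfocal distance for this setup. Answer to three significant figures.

11.2 m

Hyperfocal distance H = f²/(N·c) + f = 14²/(2.5 × 0.007) + 14 = 196/0.0175 + 14 ≈ 11214.0 mm ≈ 11.2 m.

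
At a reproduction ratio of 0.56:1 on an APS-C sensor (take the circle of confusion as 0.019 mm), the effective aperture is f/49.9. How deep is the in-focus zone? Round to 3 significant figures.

At magnification m, DoF ≈ 2·N_eff·c/m² = 2 × 49.9 × 0.019 / 0.56² = 1.896 / 0.3136 ≈ 6.05 mm.

6.05 mm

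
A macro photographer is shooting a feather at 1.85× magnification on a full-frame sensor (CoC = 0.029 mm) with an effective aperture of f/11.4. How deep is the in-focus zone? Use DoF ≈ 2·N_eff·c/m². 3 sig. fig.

0.193 mm

At magnification m, DoF ≈ 2·N_eff·c/m² = 2 × 11.4 × 0.029 / 1.85² = 0.6612 / 3.423 ≈ 0.193 mm.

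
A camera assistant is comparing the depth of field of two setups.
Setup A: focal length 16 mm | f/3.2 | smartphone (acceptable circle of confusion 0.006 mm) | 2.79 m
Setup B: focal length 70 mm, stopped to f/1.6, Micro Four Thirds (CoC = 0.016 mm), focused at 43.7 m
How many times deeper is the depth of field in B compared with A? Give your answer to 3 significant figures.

17.3

Setup A: H = 16²/(3.2×0.006) + 16 ≈ 13349.3 mm; DoF = Df − Dn = 3522.9 − 2309.5 ≈ 1213.4 mm.
Setup B: H = 70²/(1.6×0.016) + 70 ≈ 191476.2 mm; DoF = Df − Dn = 56602 − 35588 ≈ 21014 mm.
Ratio = 21014 / 1213.4 ≈ 17.3.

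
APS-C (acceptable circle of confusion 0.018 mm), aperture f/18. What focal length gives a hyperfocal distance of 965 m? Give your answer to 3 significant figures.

559 mm

From H = f²/(N·c) + f, with f ≪ H: f ≈ √(H·N·c) = √(965000 × 18 × 0.018) = √312660 ≈ 559.2 mm.
The +f correction barely moves this — solving exactly, f² + N·c·f − N·c·H = 0 ⇒ f = (−N·c + √((N·c)² + 4·N·c·H))/2 = (−0.324 + √1250640)/2 ≈ 559.00 mm, so f ≈ 559 mm.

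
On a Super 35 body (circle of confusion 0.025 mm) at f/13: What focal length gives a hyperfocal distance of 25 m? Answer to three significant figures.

90.0 mm

From H = f²/(N·c) + f, with f ≪ H: f ≈ √(H·N·c) = √(25000 × 13 × 0.025) = √8125.0 ≈ 90.14 mm.
Exact: f² + N·c·f − N·c·H = 0 ⇒ f = (−N·c + √((N·c)² + 4·N·c·H))/2 = (−0.325 + √32500)/2 ≈ 89.976 mm ≈ 90.0 mm.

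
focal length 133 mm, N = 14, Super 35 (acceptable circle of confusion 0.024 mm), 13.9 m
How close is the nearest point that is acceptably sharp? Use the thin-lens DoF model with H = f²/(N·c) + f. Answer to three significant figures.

Hyperfocal distance H = f²/(N·c) + f = 133²/(14 × 0.024) + 133 = 17689/0.336 + 133 ≈ 52778.8 mm ≈ 52.78 m.
Near limit Dn = s·(H − f)/(H + s − 2f) = 13900 × (52778.8 − 133) / (52778.8 + 13900 − 2 × 133) = 13900 × 52645.8 / 66412.8 ≈ 11019 mm ≈ 11.0 m.

11.0 m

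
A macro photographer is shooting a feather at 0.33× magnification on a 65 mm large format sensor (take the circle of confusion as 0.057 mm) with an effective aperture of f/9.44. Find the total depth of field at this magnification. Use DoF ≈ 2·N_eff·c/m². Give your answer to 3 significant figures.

9.88 mm

At magnification m, DoF ≈ 2·N_eff·c/m² = 2 × 9.44 × 0.057 / 0.33² = 1.076 / 0.1089 ≈ 9.88 mm.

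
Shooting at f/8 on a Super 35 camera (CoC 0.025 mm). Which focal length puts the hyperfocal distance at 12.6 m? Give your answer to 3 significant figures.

50.1 mm

From H = f²/(N·c) + f, with f ≪ H: f ≈ √(H·N·c) = √(12600 × 8 × 0.025) = √2520.0 ≈ 50.20 mm.
Exact: f² + N·c·f − N·c·H = 0 ⇒ f = (−N·c + √((N·c)² + 4·N·c·H))/2 = (−0.2 + √10080)/2 ≈ 50.100 mm ≈ 50.1 mm.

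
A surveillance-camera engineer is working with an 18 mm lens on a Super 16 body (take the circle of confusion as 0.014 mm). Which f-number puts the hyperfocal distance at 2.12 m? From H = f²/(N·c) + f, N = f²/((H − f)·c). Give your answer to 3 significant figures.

f/11

Rearrange H = f²/(N·c) + f for N: N = f² / ((H − f)·c).
N = 18² / ((2120 − 18) × 0.014) = 324 / 29.43 ≈ 11.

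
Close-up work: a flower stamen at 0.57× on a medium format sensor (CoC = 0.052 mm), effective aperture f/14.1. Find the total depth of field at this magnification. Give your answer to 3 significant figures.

At magnification m, DoF ≈ 2·N_eff·c/m² = 2 × 14.1 × 0.052 / 0.57² = 1.466 / 0.3249 ≈ 4.51 mm.

4.51 mm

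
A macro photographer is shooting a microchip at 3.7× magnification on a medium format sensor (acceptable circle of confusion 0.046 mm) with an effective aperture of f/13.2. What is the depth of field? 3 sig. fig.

At magnification m, DoF ≈ 2·N_eff·c/m² = 2 × 13.2 × 0.046 / 3.7² = 1.214 / 13.69 ≈ 0.0887 mm.

0.0887 mm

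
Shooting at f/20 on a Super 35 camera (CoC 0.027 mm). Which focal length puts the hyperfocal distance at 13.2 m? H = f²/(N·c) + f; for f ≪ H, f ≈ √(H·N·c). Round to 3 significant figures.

84.2 mm

From H = f²/(N·c) + f, with f ≪ H: f ≈ √(H·N·c) = √(13200 × 20 × 0.027) = √7128.0 ≈ 84.43 mm.
Exact: f² + N·c·f − N·c·H = 0 ⇒ f = (−N·c + √((N·c)² + 4·N·c·H))/2 = (−0.54 + √28512)/2 ≈ 84.158 mm ≈ 84.2 mm.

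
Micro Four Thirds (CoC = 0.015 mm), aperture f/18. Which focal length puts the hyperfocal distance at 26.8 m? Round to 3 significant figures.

From H = f²/(N·c) + f, with f ≪ H: f ≈ √(H·N·c) = √(26800 × 18 × 0.015) = √7236.0 ≈ 85.06 mm.
Exact: f² + N·c·f − N·c·H = 0 ⇒ f = (−N·c + √((N·c)² + 4·N·c·H))/2 = (−0.27 + √28944)/2 ≈ 84.930 mm ≈ 84.9 mm.

84.9 mm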